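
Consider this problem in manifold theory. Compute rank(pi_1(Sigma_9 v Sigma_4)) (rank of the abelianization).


For a wedge: H_1(A v B) = H_1(A) + H_1(B).
b_1(Sigma_9) = 18, b_1(Sigma_4) = 8.
b_1 = 18 + 8 = 26

26


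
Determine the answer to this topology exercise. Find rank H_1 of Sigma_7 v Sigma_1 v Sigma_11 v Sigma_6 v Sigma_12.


For a wedge X v Y: reduced H_k(X v Y) = H_k(X) + H_k(Y).
Each Sigma_g contributes b_1 = 2g.
b_1 = 14 + 2 + 22 + 12 + 24 = 74

74


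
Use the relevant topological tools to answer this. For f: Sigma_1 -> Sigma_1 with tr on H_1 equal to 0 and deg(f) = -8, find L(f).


L(f) = tr(f_0*) - tr(f_1*) + tr(f_2*).
= 1 - (0) + (-8)
= -7

-7


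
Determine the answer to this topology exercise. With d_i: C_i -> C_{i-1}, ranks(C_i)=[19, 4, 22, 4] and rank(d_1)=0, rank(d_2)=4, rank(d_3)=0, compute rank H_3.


rank H_k = rank(ker d_k) - rank(im d_{k+1}).
rank(ker d_3) = rank(C_3) - rank(d_3) = 4 - 0 = 4.
rank(im d_{3+1}) = 0.
rank H_3 = 4 - 0 = 4

4


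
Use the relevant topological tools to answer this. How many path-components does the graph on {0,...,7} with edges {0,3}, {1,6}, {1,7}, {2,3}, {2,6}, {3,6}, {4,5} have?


Run DFS/union-find over 8 vertices.
V = 8, E = 7.
Number of components = 2

2


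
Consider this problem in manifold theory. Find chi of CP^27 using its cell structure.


CP^27 has one cell in each even dimension 0, 2, ..., 2*27 (27+1 cells total).
All cells are even-dimensional, so chi = number of cells.
chi = 27 + 1 = 28

28


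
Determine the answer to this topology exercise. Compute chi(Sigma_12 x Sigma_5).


chi(Sigma_12) = 2 - 2*12 = -22
chi(Sigma_5) = 2 - 2*5 = -8
chi(product) = (-22) * (-8) = 176

176


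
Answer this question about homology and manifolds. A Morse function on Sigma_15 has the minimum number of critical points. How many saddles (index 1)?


A perfect Morse function has m_k = b_k.
For Sigma_15: b_0=1, b_1=2g=30, b_2=1.
Saddles m_1 = 2g = 30

30


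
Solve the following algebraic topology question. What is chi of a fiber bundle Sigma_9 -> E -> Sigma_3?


For a fiber bundle F -> E -> B (with CW structure): chi(E) = chi(B) * chi(F).
chi(Sigma_3) = -4, chi(Sigma_9) = -16.
chi(E) = (-4) * (-16) = 64

64


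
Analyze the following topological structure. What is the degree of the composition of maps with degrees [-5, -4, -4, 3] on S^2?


Degree is multiplicative: deg(composition) = product of degrees.
= (-5) * (-4) * (-4) * (3) = -240

-240


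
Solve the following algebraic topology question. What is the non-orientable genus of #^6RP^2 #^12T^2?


Since a >= 1, the sum is non-orientable; each T^2 can be replaced by RP^2 # RP^2 (since T^2#RP^2 = 3RP^2).
Total crosscaps k = 6 + 2*12 = 30.
Check via chi: chi = 6*1 + 12*0 - (6+12-1)*2 = -28 = 2 - k = -28. Consistent.

30


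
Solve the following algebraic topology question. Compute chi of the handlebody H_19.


A genus-g handlebody deformation retracts to a wedge of g circles.
chi(vee_g S^1) = 1 - g.
chi(H_19) = 1 - 19 = -18

-18


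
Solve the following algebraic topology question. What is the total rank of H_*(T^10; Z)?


b_k(T^10) = C(10,k), so the sum over k is sum_k C(10,k) = 2^10.
Total = 2^10 = 1024

1024


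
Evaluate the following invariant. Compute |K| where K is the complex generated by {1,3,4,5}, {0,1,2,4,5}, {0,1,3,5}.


Each maximal simplex on m vertices has 2^m - 1 nonempty faces.
Take the union (dedupe shared faces).
Total distinct faces = 43

43


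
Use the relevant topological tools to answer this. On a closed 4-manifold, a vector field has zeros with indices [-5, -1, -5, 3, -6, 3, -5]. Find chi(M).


Poincare-Hopf: chi(M) = sum of indices of zeros.
chi = (-5) + (-1) + (-5) + (3) + (-6) + (3) + (-5) = -16

-16


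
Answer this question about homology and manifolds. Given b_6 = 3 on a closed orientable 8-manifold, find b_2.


Poincare duality for closed orientable n-manifolds: b_k = b_{n-k}.
Here n = 8, so b_2 = b_6 = 3

3


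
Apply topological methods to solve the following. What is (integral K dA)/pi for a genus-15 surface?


Gauss-Bonnet: integral K dA = 2*pi*chi(M).
chi(Sigma_15) = 2 - 2*15 = -28.
(integral K dA)/pi = 2*chi = 2*(-28) = -56

-56


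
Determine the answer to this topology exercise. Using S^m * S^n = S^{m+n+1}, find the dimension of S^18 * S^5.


Join of spheres: S^m * S^n = S^{m+n+1}.
dim = 18 + 5 + 1 = 24

24


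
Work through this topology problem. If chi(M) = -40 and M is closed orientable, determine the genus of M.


chi = 2 - 2g for closed orientable surfaces.
-40 = 2 - 2g
2g = 2 - (-40) = 42
g = 21

21


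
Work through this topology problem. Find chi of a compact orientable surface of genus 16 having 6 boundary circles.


For a compact orientable surface with genus g and b boundary components: chi = 2 - 2g - b.
chi = 2 - 2*16 - 6 = 2 - 32 - 6 = -36

-36


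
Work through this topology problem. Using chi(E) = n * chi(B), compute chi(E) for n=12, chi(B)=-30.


For a finite covering: chi(E) = (number of sheets) * chi(B).
chi(E) = 12 * (-30) = -360

-360


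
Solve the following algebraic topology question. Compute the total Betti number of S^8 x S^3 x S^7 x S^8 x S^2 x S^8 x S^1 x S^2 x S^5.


Total Betti number is multiplicative under products.
Each S^d (d>=1) has total Betti number 2.
There are 9 sphere factors.
Total = 2^9 = 512

512


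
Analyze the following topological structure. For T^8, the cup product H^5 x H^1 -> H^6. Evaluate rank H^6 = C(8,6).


Cup product: H^p x H^q -> H^{p+q}; here p+q = 5+1 = 6.
rank H^k(T^n) = C(n,k).
C(8,6) = 28

28


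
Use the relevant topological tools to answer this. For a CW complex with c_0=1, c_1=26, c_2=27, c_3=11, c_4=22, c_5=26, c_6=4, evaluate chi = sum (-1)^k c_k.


chi = sum_k (-1)^k c_k.
= (-1)^0*1 + (-1)^1*26 + (-1)^2*27 + (-1)^3*11 + (-1)^4*22 + (-1)^5*26 + (-1)^6*4
= (1) + (-26) + (27) + (-11) + (22) + (-26) + (4)
= -9

-9


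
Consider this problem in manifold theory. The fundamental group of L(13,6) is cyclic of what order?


pi_1(L(p,q)) = Z/pZ for any q coprime to p.
|pi_1(L(13,6))| = 13

13


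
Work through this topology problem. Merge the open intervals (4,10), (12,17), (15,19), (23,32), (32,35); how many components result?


Sort and merge overlapping open intervals.
Merged: (4,10), (12,19), (23,32), (32,35).
Number of components = 4

4


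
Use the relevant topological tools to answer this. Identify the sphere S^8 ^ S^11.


S^m ^ S^n = S^{m+n}.
k = 8 + 11 = 19

19


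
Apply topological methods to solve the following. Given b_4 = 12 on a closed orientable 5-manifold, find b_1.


Poincare duality for closed orientable n-manifolds: b_k = b_{n-k}.
Here n = 5, so b_1 = b_4 = 12

12


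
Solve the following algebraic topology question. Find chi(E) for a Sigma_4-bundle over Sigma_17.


For a fiber bundle F -> E -> B (with CW structure): chi(E) = chi(B) * chi(F).
chi(Sigma_17) = -32, chi(Sigma_4) = -6.
chi(E) = (-32) * (-6) = 192

192


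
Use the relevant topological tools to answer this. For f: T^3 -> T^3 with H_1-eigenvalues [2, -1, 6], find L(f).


For a torus self-map: L(f) = det(I - A) where A acts on H_1.
L(f) = (1-2) * (1--1) * (1-6) = -1 * 2 * -5 = 10

10


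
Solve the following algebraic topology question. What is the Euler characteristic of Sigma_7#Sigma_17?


chi(Sigma_7) = 2 - 2*7 = -12
chi(Sigma_17) = 2 - 2*17 = -32
For surfaces: chi(A#B) = chi(A) + chi(B) - 2.
chi = -12 + -32 - 2 = -46

-46


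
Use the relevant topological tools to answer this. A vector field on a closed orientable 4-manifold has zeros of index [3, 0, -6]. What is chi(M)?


Poincare-Hopf: chi(M) = sum of indices of zeros.
chi = (3) + (0) + (-6) = -3

-3


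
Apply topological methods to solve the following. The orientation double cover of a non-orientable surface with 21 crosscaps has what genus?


chi(N_21) = 2 - 21 = -19.
Double cover: chi(Sigma_g) = 2 * chi(N_21) = 2*(-19) = -38.
2 - 2g = -38, so g = (2 - (-38))/2 = 40/2 = 20

20


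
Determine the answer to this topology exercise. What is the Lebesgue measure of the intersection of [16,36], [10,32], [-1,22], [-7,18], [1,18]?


Intersection = [max(a_i), min(b_i)] = [16, 18].
Length = 18 - 16 = 2

2


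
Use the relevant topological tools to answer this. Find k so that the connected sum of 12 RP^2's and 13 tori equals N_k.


Since a >= 1, the sum is non-orientable; each T^2 can be replaced by RP^2 # RP^2 (since T^2#RP^2 = 3RP^2).
Total crosscaps k = 12 + 2*13 = 38.
Check via chi: chi = 12*1 + 13*0 - (12+13-1)*2 = -36 = 2 - k = -36. Consistent.

38


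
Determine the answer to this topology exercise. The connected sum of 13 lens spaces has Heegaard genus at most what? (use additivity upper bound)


Heegaard genus satisfies g(A#B) <= g(A) + g(B).
Each lens space has g = 1.
Upper bound: 13 * 1 = 13

13


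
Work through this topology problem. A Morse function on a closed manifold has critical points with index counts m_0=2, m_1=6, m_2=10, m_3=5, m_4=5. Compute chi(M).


Morse theory: chi(M) = sum_k (-1)^k m_k where m_k = #(index-k critical points).
= (2) + (-6) + (10) + (-5) + (5) = 6

6


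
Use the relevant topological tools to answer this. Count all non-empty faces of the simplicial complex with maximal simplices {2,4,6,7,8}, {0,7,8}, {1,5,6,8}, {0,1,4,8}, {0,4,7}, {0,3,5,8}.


Each maximal simplex on m vertices has 2^m - 1 nonempty faces.
Take the union (dedupe shared faces).
Total distinct faces = 66

66


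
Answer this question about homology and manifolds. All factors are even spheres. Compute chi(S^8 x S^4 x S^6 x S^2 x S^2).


chi is multiplicative: chi(X x Y) = chi(X) chi(Y).
Each even-dim sphere has chi = 2. There are 5 factors.
chi = 2^5 = 32

32


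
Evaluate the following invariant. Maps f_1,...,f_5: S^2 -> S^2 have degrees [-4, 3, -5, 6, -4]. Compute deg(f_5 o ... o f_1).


Degree is multiplicative: deg(composition) = product of degrees.
= (-4) * (3) * (-5) * (6) * (-4) = -1440

-1440


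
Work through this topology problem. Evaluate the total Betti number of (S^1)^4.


b_k(T^4) = C(4,k), so the sum over k is sum_k C(4,k) = 2^4.
Total = 2^4 = 16

16


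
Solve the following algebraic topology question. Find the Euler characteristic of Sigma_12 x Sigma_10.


chi(Sigma_12) = 2 - 2*12 = -22
chi(Sigma_10) = 2 - 2*10 = -18
chi(product) = (-22) * (-18) = 396

396


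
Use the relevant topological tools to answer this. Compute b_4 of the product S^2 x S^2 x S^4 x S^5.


Each S^d has Poincare polynomial 1 + t^d.
The product S^2 x S^2 x S^4 x S^5 has Poincare polynomial prod(1+t^d_i).
Expanding: b_0=1, b_2=2, b_4=2, b_5=1, b_6=2, b_7=2, b_8=1, b_9=2, b_11=2, b_13=1.
b_4 = 2

2


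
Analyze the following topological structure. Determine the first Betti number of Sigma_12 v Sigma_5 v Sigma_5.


For a wedge X v Y: reduced H_k(X v Y) = H_k(X) + H_k(Y).
Each Sigma_g contributes b_1 = 2g.
b_1 = 24 + 10 + 10 = 44

44


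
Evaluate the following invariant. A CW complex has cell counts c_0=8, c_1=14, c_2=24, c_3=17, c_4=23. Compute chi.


chi = sum_k (-1)^k c_k.
= (-1)^0*8 + (-1)^1*14 + (-1)^2*24 + (-1)^3*17 + (-1)^4*23
= (8) + (-14) + (24) + (-17) + (23)
= 24

24


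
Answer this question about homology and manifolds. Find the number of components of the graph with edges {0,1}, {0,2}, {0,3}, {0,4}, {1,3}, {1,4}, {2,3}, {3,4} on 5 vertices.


Run DFS/union-find over 5 vertices.
V = 5, E = 8.
Number of components = 1

1


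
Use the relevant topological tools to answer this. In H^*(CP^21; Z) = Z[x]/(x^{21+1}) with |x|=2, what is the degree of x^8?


|x| = 2 in H^*(CP^n).
|x^8| = 8 * |x| = 8 * 2 = 16

16


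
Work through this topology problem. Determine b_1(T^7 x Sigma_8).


pi_1(A x B) = pi_1(A) x pi_1(B); rank of abelianization = b_1.
b_1(T^7) = 7, b_1(Sigma_8) = 2*8 = 16.
b_1(product) = 7 + 16 = 23

23


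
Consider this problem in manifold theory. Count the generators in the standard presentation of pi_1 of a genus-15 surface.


Standard presentation: pi_1(Sigma_g) = <a_1,b_1,...,a_g,b_g | [a_1,b_1]...[a_g,b_g] = 1>.
Number of generators = 2g = 2*15 = 30

30


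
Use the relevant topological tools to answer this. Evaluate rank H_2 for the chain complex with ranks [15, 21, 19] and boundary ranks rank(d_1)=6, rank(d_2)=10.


rank H_k = rank(ker d_k) - rank(im d_{k+1}).
rank(ker d_2) = rank(C_2) - rank(d_2) = 19 - 10 = 9.
rank(im d_{2+1}) = 0.
rank H_2 = 9 - 0 = 9

9


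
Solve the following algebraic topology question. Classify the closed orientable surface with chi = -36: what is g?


chi = 2 - 2g for closed orientable surfaces.
-36 = 2 - 2g
2g = 2 - (-36) = 38
g = 19

19


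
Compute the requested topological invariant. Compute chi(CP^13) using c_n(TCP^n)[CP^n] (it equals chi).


For any closed oriented manifold, <e(TM),[M]> = chi(M).
chi(CP^13) = 13+1 = 14

14


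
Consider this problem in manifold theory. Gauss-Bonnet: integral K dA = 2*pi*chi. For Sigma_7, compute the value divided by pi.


Gauss-Bonnet: integral K dA = 2*pi*chi(M).
chi(Sigma_7) = 2 - 2*7 = -12.
(integral K dA)/pi = 2*chi = 2*(-12) = -24

-24


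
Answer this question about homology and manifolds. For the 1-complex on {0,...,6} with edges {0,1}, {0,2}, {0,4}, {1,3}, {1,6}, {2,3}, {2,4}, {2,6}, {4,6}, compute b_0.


Run DFS/union-find over 7 vertices.
V = 7, E = 9.
Number of components = 2

2


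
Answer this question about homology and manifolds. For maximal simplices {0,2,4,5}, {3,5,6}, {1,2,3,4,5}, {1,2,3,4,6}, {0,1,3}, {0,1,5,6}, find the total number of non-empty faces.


Each maximal simplex on m vertices has 2^m - 1 nonempty faces.
Take the union (dedupe shared faces).
Total distinct faces = 66

66


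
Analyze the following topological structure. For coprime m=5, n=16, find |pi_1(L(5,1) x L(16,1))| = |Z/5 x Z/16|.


pi_1(X x Y) = pi_1(X) x pi_1(Y).
pi_1(L(5,1)) = Z/5, pi_1(L(16,1)) = Z/16.
|Z/5 x Z/16| = 5 * 16 = 80

80


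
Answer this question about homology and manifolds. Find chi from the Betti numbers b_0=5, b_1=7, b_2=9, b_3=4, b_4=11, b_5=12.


chi = sum_k (-1)^k b_k.
= (5) + (-7) + (9) + (-4) + (11) + (-12)
= 2

2


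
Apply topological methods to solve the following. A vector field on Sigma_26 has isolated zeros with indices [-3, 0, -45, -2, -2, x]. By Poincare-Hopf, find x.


Poincare-Hopf: sum of indices = chi(M).
chi(Sigma_26) = 2 - 2*26 = -50.
Sum of known indices = -52.
x = chi - (sum known) = -50 - (-52) = 2

2


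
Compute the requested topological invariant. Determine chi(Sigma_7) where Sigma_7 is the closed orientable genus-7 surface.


For a closed orientable surface of genus g: chi = 2 - 2g.
Here g = 7.
chi = 2 - 2*7 = 2 - 14 = -12

-12


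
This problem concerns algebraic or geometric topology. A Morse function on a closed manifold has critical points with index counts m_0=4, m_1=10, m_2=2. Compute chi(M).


Morse theory: chi(M) = sum_k (-1)^k m_k where m_k = #(index-k critical points).
= (4) + (-10) + (2) = -4

-4


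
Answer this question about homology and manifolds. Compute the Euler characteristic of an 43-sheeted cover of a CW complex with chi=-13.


For a finite covering: chi(E) = (number of sheets) * chi(B).
chi(E) = 43 * (-13) = -559

-559


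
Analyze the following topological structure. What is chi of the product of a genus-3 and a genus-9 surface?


chi(Sigma_3) = 2 - 2*3 = -4
chi(Sigma_9) = 2 - 2*9 = -16
chi(product) = (-4) * (-16) = 64

64


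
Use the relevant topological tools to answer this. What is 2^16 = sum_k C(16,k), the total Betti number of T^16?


b_k(T^16) = C(16,k), so the sum over k is sum_k C(16,k) = 2^16.
Total = 2^16 = 65536

65536


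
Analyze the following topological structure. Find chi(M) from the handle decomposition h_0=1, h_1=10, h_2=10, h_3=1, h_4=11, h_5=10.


Handles of index k contribute (-1)^k to chi (same as CW cells).
chi = (1) + (-10) + (10) + (-1) + (11) + (-10) = 1

1


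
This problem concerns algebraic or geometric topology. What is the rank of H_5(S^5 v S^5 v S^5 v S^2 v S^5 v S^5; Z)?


For a wedge of spheres, H_k (k>0) is free on one generator per sphere of dimension k.
Spheres of dimension 5: count = 5.
b_5 = 5

5


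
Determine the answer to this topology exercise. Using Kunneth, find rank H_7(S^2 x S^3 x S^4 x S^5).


Each S^d has Poincare polynomial 1 + t^d.
The product S^2 x S^3 x S^4 x S^5 has Poincare polynomial prod(1+t^d_i).
Expanding: b_0=1, b_2=1, b_3=1, b_4=1, b_5=2, b_6=1, b_7=2, b_8=1, b_9=2, b_10=1, b_11=1, b_12=1, b_14=1.
b_7 = 2

2


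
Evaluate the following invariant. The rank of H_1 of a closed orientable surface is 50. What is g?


For a closed orientable surface: b_1 = 2g.
50 = 2g
g = 50 / 2 = 25

25


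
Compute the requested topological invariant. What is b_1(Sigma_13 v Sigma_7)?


For a wedge: H_1(A v B) = H_1(A) + H_1(B).
b_1(Sigma_13) = 26, b_1(Sigma_7) = 14.
b_1 = 26 + 14 = 40

40


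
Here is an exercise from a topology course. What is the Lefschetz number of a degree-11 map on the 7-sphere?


On S^7: L(f) = tr(f_0*) + (-1)^7 tr(f_7*) = 1 + (-1)^7 * deg(f).
L(f) = 1 + (-1)^7 * 11 = 1 + -11 = -10

-10


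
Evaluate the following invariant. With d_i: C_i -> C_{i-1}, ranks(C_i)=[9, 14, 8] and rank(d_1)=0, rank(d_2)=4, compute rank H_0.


rank H_k = rank(ker d_k) - rank(im d_{k+1}).
rank(ker d_0) = rank(C_0) - rank(d_0) = 9 - 0 = 9.
rank(im d_{0+1}) = 0.
rank H_0 = 9 - 0 = 9

9


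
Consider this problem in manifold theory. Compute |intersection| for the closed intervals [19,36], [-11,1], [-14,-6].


Intersection = [max(a_i), min(b_i)] = [19, -6].
Since 19 > -6, the intersection is empty.
Length = 0

0


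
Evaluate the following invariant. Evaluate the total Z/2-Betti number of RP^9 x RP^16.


dim H^*(RP^n; Z/2) = n+1 (one Z/2 in each degree 0..n).
Total Betti number is multiplicative.
Total = (9+1) * (16+1) = 10 * 17 = 170

170


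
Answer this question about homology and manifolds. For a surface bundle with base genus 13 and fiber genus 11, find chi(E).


For a fiber bundle F -> E -> B (with CW structure): chi(E) = chi(B) * chi(F).
chi(Sigma_13) = -24, chi(Sigma_11) = -20.
chi(E) = (-24) * (-20) = 480

480


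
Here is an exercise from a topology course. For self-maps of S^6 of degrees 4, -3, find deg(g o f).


Degree is multiplicative under composition: deg(g o f) = deg(g) * deg(f).
= -3 * 4 = -12

-12


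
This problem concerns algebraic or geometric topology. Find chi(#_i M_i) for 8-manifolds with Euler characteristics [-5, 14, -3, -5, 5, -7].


For n-manifolds: chi(A#B) = chi(A) + chi(B) - chi(S^8).
chi(S^8) = 1 + (-1)^8 = 2.
chi(#) = (sum chi_i) - (6-1)*chi(S^8) = -1 - 5*2 = -11

-11


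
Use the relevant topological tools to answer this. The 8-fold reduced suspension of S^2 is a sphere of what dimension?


Each suspension raises dimension by 1: Sigma S^n = S^{n+1}.
Sigma^8 S^2 = S^{2+8} = S^10

10


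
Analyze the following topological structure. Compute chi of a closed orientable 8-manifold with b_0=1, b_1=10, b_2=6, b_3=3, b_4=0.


By Poincare duality b_k = b_{8-k}, so full Betti numbers: b_0=1, b_1=10, b_2=6, b_3=3, b_4=0, b_5=3, b_6=6, b_7=10, b_8=1.
chi = sum (-1)^k b_k = -12

-12


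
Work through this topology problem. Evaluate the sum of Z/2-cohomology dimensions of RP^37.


H^k(RP^37; Z/2) = Z/2 for each 0 <= k <= 37.
Total dimension = 37 + 1 = 38

38


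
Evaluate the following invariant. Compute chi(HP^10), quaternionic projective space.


HP^10 has one cell in each dimension 0, 4, ..., 4*10 (10+1 cells, all even-dim).
chi = 10 + 1 = 11

11


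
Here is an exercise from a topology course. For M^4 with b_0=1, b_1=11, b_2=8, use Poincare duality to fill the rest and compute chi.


By Poincare duality b_k = b_{4-k}, so full Betti numbers: b_0=1, b_1=11, b_2=8, b_3=11, b_4=1.
chi = sum (-1)^k b_k = -12

-12


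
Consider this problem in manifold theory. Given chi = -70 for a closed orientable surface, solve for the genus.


chi = 2 - 2g for closed orientable surfaces.
-70 = 2 - 2g
2g = 2 - (-70) = 72
g = 36

36


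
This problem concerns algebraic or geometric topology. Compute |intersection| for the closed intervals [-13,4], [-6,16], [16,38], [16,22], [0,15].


Intersection = [max(a_i), min(b_i)] = [16, 4].
Since 16 > 4, the intersection is empty.
Length = 0

0


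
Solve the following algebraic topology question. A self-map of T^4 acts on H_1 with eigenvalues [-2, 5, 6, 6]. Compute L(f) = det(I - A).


For a torus self-map: L(f) = det(I - A) where A acts on H_1.
L(f) = (1--2) * (1-5) * (1-6) * (1-6) = 3 * -4 * -5 * -5 = -300

-300


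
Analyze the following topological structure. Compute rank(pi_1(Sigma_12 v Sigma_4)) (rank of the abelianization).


For a wedge: H_1(A v B) = H_1(A) + H_1(B).
b_1(Sigma_12) = 24, b_1(Sigma_4) = 8.
b_1 = 24 + 8 = 32

32


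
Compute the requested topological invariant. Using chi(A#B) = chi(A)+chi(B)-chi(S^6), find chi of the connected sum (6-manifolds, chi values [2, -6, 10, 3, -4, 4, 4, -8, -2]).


For n-manifolds: chi(A#B) = chi(A) + chi(B) - chi(S^6).
chi(S^6) = 1 + (-1)^6 = 2.
chi(#) = (sum chi_i) - (9-1)*chi(S^6) = 3 - 8*2 = -13

-13


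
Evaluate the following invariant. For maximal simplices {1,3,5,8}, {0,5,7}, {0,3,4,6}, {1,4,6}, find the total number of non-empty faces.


Each maximal simplex on m vertices has 2^m - 1 nonempty faces.
Take the union (dedupe shared faces).
Total distinct faces = 37

37


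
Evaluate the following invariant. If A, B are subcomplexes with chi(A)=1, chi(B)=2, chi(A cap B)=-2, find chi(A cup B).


chi(A cup B) = chi(A) + chi(B) - chi(A cap B)
= 1 + (2) - (-2)
= 5

5


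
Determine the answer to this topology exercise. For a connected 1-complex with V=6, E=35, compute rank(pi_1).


For a connected graph: rank(pi_1) = b_1 = E - V + 1 = 1 - chi.
chi = V - E = 6 - 35 = -29.
rank = 1 - (-29) = 35 - 6 + 1 = 30

30


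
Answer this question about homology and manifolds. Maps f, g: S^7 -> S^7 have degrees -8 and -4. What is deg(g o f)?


Degree is multiplicative under composition: deg(g o f) = deg(g) * deg(f).
= -4 * -8 = 32

32


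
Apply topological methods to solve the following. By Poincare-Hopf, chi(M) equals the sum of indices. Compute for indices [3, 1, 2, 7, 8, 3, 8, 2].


Poincare-Hopf: chi(M) = sum of indices of zeros.
chi = (3) + (1) + (2) + (7) + (8) + (3) + (8) + (2) = 34

34


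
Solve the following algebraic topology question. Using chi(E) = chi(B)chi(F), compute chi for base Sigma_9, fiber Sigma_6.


For a fiber bundle F -> E -> B (with CW structure): chi(E) = chi(B) * chi(F).
chi(Sigma_9) = -16, chi(Sigma_6) = -10.
chi(E) = (-16) * (-10) = 160

160


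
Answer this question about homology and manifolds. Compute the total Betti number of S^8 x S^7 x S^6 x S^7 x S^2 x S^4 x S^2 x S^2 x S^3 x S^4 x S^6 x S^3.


Total Betti number is multiplicative under products.
Each S^d (d>=1) has total Betti number 2.
There are 12 sphere factors.
Total = 2^12 = 4096

4096


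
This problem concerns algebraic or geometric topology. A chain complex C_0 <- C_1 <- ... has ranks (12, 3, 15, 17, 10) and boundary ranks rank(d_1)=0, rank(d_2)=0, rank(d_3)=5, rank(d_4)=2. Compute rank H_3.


rank H_k = rank(ker d_k) - rank(im d_{k+1}).
rank(ker d_3) = rank(C_3) - rank(d_3) = 17 - 5 = 12.
rank(im d_{3+1}) = 2.
rank H_3 = 12 - 2 = 10

10


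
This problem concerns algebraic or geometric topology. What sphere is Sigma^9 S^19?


Each suspension raises dimension by 1: Sigma S^n = S^{n+1}.
Sigma^9 S^19 = S^{19+9} = S^28

28


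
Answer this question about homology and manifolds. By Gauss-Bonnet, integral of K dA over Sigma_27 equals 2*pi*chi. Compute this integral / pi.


Gauss-Bonnet: integral K dA = 2*pi*chi(M).
chi(Sigma_27) = 2 - 2*27 = -52.
(integral K dA)/pi = 2*chi = 2*(-52) = -104

-104


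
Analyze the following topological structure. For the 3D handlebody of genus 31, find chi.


A genus-g handlebody deformation retracts to a wedge of g circles.
chi(vee_g S^1) = 1 - g.
chi(H_31) = 1 - 31 = -30

-30


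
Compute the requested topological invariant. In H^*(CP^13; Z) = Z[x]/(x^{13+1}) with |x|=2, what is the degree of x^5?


|x| = 2 in H^*(CP^n).
|x^5| = 5 * |x| = 5 * 2 = 10

10


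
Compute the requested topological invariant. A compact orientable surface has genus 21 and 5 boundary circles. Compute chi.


For a compact orientable surface with genus g and b boundary components: chi = 2 - 2g - b.
chi = 2 - 2*21 - 5 = 2 - 42 - 5 = -45

-45


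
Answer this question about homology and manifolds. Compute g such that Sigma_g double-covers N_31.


chi(N_31) = 2 - 31 = -29.
Double cover: chi(Sigma_g) = 2 * chi(N_31) = 2*(-29) = -58.
2 - 2g = -58, so g = (2 - (-58))/2 = 60/2 = 30

30


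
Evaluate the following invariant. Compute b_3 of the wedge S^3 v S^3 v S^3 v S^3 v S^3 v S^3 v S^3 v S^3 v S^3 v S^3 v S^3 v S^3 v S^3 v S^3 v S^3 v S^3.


For a wedge of spheres, H_k (k>0) is free on one generator per sphere of dimension k.
Spheres of dimension 3: count = 16.
b_3 = 16

16


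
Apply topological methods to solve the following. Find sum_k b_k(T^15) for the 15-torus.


b_k(T^15) = C(15,k), so the sum over k is sum_k C(15,k) = 2^15.
Total = 2^15 = 32768

32768


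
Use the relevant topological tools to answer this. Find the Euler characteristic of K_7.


K_7: V = 7, E = C(7,2) = 21.
chi = V - E = 7 - 21 = -14

-14


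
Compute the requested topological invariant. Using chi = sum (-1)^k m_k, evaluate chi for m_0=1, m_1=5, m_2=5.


Morse theory: chi(M) = sum_k (-1)^k m_k where m_k = #(index-k critical points).
= (1) + (-5) + (5) = 1

1


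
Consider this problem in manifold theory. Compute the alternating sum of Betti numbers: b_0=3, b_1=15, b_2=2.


chi = sum_k (-1)^k b_k.
= (3) + (-15) + (2)
= -10

-10


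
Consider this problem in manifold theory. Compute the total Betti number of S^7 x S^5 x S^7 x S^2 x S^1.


Total Betti number is multiplicative under products.
Each S^d (d>=1) has total Betti number 2.
There are 5 sphere factors.
Total = 2^5 = 32

32


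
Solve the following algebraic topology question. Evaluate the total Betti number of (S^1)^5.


b_k(T^5) = C(5,k), so the sum over k is sum_k C(5,k) = 2^5.
Total = 2^5 = 32

32


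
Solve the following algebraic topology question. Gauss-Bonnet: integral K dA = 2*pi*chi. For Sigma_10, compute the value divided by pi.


Gauss-Bonnet: integral K dA = 2*pi*chi(M).
chi(Sigma_10) = 2 - 2*10 = -18.
(integral K dA)/pi = 2*chi = 2*(-18) = -36

-36


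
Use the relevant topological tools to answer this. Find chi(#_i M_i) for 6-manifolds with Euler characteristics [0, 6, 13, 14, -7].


For n-manifolds: chi(A#B) = chi(A) + chi(B) - chi(S^6).
chi(S^6) = 1 + (-1)^6 = 2.
chi(#) = (sum chi_i) - (5-1)*chi(S^6) = 26 - 4*2 = 18

18


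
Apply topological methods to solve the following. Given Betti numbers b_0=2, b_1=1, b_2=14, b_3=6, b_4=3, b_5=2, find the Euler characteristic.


chi = sum_k (-1)^k b_k.
= (2) + (-1) + (14) + (-6) + (3) + (-2)
= 10

10


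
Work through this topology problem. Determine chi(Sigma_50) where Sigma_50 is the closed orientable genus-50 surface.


For a closed orientable surface of genus g: chi = 2 - 2g.
Here g = 50.
chi = 2 - 2*50 = 2 - 100 = -98

-98


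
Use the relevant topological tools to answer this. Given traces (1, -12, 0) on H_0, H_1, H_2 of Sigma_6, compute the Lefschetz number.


L(f) = tr(f_0*) - tr(f_1*) + tr(f_2*).
= 1 - (-12) + (0)
= 13

13


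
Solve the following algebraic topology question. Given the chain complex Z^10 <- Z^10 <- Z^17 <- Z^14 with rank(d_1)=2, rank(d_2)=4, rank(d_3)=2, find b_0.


rank H_k = rank(ker d_k) - rank(im d_{k+1}).
rank(ker d_0) = rank(C_0) - rank(d_0) = 10 - 0 = 10.
rank(im d_{0+1}) = 2.
rank H_0 = 10 - 2 = 8

8


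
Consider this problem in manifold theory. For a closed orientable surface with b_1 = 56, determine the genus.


For a closed orientable surface: b_1 = 2g.
56 = 2g
g = 56 / 2 = 28

28


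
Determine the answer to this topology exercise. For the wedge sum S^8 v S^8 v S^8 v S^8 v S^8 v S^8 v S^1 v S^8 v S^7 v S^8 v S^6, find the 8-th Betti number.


For a wedge of spheres, H_k (k>0) is free on one generator per sphere of dimension k.
Spheres of dimension 8: count = 8.
b_8 = 8

8


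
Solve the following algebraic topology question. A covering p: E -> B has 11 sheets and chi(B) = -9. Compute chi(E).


For a finite covering: chi(E) = (number of sheets) * chi(B).
chi(E) = 11 * (-9) = -99

-99


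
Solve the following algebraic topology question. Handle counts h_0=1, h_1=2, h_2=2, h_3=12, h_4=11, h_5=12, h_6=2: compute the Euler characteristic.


Handles of index k contribute (-1)^k to chi (same as CW cells).
chi = (1) + (-2) + (2) + (-12) + (11) + (-12) + (2) = -10

-10


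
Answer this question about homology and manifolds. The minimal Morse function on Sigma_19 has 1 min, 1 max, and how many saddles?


A perfect Morse function has m_k = b_k.
For Sigma_19: b_0=1, b_1=2g=38, b_2=1.
Saddles m_1 = 2g = 38

38


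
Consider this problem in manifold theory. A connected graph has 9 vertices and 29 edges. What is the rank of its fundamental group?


For a connected graph: rank(pi_1) = b_1 = E - V + 1 = 1 - chi.
chi = V - E = 9 - 29 = -20.
rank = 1 - (-20) = 29 - 9 + 1 = 21

21


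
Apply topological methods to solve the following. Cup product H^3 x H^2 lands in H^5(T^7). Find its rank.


Cup product: H^p x H^q -> H^{p+q}; here p+q = 3+2 = 5.
rank H^k(T^n) = C(n,k).
C(7,5) = 21

21


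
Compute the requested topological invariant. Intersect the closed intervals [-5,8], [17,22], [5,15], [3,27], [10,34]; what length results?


Intersection = [max(a_i), min(b_i)] = [17, 8].
Since 17 > 8, the intersection is empty.
Length = 0

0


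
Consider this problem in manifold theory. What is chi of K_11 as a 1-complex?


K_11: V = 11, E = C(11,2) = 55.
chi = V - E = 11 - 55 = -44

-44


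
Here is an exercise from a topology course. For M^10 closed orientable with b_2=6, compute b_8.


Poincare duality for closed orientable n-manifolds: b_k = b_{n-k}.
Here n = 10, so b_8 = b_2 = 6

6


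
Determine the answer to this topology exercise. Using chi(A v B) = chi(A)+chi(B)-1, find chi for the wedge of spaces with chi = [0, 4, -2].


chi(A v B) = chi(A) + chi(B) - 1 (one point identified).
For 3 spaces: chi = (sum chi_i) - (3 - 1).
sum = 2; chi = 2 - 2 = 0

0


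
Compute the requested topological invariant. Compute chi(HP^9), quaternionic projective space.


HP^9 has one cell in each dimension 0, 4, ..., 4*9 (9+1 cells, all even-dim).
chi = 9 + 1 = 10

10


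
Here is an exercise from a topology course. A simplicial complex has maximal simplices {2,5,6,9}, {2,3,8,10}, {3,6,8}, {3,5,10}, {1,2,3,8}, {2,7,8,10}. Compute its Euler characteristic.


Enumerate all faces; f-vector: f_0=9, f_1=22, f_2=16, f_3=4.
chi = sum (-1)^k f_k = -1

-1


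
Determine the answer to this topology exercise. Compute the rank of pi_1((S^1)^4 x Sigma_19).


pi_1(A x B) = pi_1(A) x pi_1(B); rank of abelianization = b_1.
b_1(T^4) = 4, b_1(Sigma_19) = 2*19 = 38.
b_1(product) = 4 + 38 = 42

42


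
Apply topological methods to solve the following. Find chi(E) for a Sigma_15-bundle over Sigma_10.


For a fiber bundle F -> E -> B (with CW structure): chi(E) = chi(B) * chi(F).
chi(Sigma_10) = -18, chi(Sigma_15) = -28.
chi(E) = (-18) * (-28) = 504

504


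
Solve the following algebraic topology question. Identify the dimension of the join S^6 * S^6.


Join of spheres: S^m * S^n = S^{m+n+1}.
dim = 6 + 6 + 1 = 13

13


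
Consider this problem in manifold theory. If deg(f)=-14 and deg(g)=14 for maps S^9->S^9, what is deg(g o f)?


Degree is multiplicative under composition: deg(g o f) = deg(g) * deg(f).
= 14 * -14 = -196

-196


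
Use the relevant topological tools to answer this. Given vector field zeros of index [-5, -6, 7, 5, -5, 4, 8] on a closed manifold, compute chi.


Poincare-Hopf: chi(M) = sum of indices of zeros.
chi = (-5) + (-6) + (7) + (5) + (-5) + (4) + (8) = 8

8


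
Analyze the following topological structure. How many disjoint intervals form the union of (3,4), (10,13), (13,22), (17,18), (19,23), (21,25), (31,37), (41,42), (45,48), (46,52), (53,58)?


Sort and merge overlapping open intervals.
Merged: (3,4), (10,13), (13,25), (31,37), (41,42), (45,52), (53,58).
Number of components = 7

7


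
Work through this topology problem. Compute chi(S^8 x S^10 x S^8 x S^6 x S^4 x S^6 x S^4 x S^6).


chi is multiplicative: chi(X x Y) = chi(X) chi(Y).
Each even-dim sphere has chi = 2. There are 8 factors.
chi = 2^8 = 256

256


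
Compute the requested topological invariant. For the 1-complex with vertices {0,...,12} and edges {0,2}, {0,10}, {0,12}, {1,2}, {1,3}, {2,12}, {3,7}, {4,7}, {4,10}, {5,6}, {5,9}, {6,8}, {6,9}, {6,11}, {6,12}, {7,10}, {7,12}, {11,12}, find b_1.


b_1 = E - V + (number of components).
E = 18, V = 13, components = 1.
b_1 = 18 - 13 + 1 = 6

6


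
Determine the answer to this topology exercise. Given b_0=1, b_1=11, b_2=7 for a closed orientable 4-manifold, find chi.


By Poincare duality b_k = b_{4-k}, so full Betti numbers: b_0=1, b_1=11, b_2=7, b_3=11, b_4=1.
chi = sum (-1)^k b_k = -13

-13


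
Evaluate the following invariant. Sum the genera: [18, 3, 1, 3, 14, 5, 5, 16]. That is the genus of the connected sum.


Genus is additive under connected sum of orientable surfaces.
g = 18 + 3 + 1 + 3 + 14 + 5 + 5 + 16 = 65

65


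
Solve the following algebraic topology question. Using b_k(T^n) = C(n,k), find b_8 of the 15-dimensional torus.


By the Kunneth formula, b_k(T^n) = C(n,k).
b_8(T^15) = C(15,8).
C(15,8) = 15!/(8!*7!) = 6435

6435


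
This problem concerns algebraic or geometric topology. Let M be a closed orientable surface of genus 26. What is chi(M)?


For a closed orientable surface of genus g: chi = 2 - 2g.
Here g = 26.
chi = 2 - 2*26 = 2 - 52 = -50

-50


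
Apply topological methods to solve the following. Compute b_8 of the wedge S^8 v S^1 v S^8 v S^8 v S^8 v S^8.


For a wedge of spheres, H_k (k>0) is free on one generator per sphere of dimension k.
Spheres of dimension 8: count = 5.
b_8 = 5

5


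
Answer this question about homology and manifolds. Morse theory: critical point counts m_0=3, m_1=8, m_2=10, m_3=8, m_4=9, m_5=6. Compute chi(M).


Morse theory: chi(M) = sum_k (-1)^k m_k where m_k = #(index-k critical points).
= (3) + (-8) + (10) + (-8) + (9) + (-6) = 0

0


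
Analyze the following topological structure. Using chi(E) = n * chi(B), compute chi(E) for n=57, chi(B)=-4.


For a finite covering: chi(E) = (number of sheets) * chi(B).
chi(E) = 57 * (-4) = -228

-228


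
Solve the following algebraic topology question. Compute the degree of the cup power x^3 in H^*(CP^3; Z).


|x| = 2 in H^*(CP^n).
|x^3| = 3 * |x| = 3 * 2 = 6

6


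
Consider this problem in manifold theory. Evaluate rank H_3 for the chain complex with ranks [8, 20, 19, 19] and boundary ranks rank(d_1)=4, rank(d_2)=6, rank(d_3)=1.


rank H_k = rank(ker d_k) - rank(im d_{k+1}).
rank(ker d_3) = rank(C_3) - rank(d_3) = 19 - 1 = 18.
rank(im d_{3+1}) = 0.
rank H_3 = 18 - 0 = 18

18


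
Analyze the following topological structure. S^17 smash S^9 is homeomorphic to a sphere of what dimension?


S^m ^ S^n = S^{m+n}.
k = 17 + 9 = 26

26


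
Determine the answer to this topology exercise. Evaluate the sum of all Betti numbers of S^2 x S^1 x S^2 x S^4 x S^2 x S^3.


Total Betti number is multiplicative under products.
Each S^d (d>=1) has total Betti number 2.
There are 6 sphere factors.
Total = 2^6 = 64

64


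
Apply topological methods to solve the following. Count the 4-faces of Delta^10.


Delta^10 has 10+1 vertices. A 4-face is a choice of 4+1 vertices.
f_4 = C(10+1, 4+1) = C(11,5) = 462

462


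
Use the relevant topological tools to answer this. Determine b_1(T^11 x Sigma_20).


pi_1(A x B) = pi_1(A) x pi_1(B); rank of abelianization = b_1.
b_1(T^11) = 11, b_1(Sigma_20) = 2*20 = 40.
b_1(product) = 11 + 40 = 51

51


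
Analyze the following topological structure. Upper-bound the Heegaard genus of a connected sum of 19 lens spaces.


Heegaard genus satisfies g(A#B) <= g(A) + g(B).
Each lens space has g = 1.
Upper bound: 19 * 1 = 19

19


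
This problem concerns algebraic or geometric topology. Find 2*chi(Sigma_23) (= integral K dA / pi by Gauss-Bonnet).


Gauss-Bonnet: integral K dA = 2*pi*chi(M).
chi(Sigma_23) = 2 - 2*23 = -44.
(integral K dA)/pi = 2*chi = 2*(-44) = -88

-88


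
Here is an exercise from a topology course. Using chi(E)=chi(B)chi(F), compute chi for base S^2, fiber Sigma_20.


chi(S^2) = 2 (n even), chi(Sigma_20) = 2 - 2*20 = -38.
chi(E) = 2 * (-38) = -76

-76


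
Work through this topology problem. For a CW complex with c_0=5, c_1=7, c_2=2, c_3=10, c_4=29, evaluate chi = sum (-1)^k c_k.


chi = sum_k (-1)^k c_k.
= (-1)^0*5 + (-1)^1*7 + (-1)^2*2 + (-1)^3*10 + (-1)^4*29
= (5) + (-7) + (2) + (-10) + (29)
= 19

19


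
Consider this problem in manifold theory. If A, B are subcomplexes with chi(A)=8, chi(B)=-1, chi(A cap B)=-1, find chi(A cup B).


chi(A cup B) = chi(A) + chi(B) - chi(A cap B)
= 8 + (-1) - (-1)
= 8

8


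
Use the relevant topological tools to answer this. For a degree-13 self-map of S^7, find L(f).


On S^7: L(f) = tr(f_0*) + (-1)^7 tr(f_7*) = 1 + (-1)^7 * deg(f).
L(f) = 1 + (-1)^7 * 13 = 1 + -13 = -12

-12


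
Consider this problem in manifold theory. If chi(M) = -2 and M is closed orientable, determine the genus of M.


chi = 2 - 2g for closed orientable surfaces.
-2 = 2 - 2g
2g = 2 - (-2) = 4
g = 2

2


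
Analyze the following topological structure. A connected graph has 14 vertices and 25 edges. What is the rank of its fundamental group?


For a connected graph: rank(pi_1) = b_1 = E - V + 1 = 1 - chi.
chi = V - E = 14 - 25 = -11.
rank = 1 - (-11) = 25 - 14 + 1 = 12

12


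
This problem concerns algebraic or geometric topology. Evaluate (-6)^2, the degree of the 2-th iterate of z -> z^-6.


deg(f) = -6. Degree is multiplicative: deg(f^2) = (deg f)^2.
deg(f^2) = (-6)^2 = 36

36


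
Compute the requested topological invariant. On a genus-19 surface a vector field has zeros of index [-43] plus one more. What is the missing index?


Poincare-Hopf: sum of indices = chi(M).
chi(Sigma_19) = 2 - 2*19 = -36.
Sum of known indices = -43.
x = chi - (sum known) = -36 - (-43) = 7

7


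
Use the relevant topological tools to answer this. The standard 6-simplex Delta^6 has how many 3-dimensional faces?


Delta^6 has 6+1 vertices. A 3-face is a choice of 3+1 vertices.
f_3 = C(6+1, 3+1) = C(7,4) = 35

35


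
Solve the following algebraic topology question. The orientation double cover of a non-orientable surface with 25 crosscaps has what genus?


chi(N_25) = 2 - 25 = -23.
Double cover: chi(Sigma_g) = 2 * chi(N_25) = 2*(-23) = -46.
2 - 2g = -46, so g = (2 - (-46))/2 = 48/2 = 24

24


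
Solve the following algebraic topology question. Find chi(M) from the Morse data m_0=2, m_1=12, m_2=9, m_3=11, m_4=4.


Morse theory: chi(M) = sum_k (-1)^k m_k where m_k = #(index-k critical points).
= (2) + (-12) + (9) + (-11) + (4) = -8

-8


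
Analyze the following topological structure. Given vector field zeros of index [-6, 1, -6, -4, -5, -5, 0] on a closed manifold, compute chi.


Poincare-Hopf: chi(M) = sum of indices of zeros.
chi = (-6) + (1) + (-6) + (-4) + (-5) + (-5) + (0) = -25

-25


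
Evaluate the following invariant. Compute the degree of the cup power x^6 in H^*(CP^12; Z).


|x| = 2 in H^*(CP^n).
|x^6| = 6 * |x| = 6 * 2 = 12

12
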